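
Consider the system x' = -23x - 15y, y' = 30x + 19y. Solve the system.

x(t) = 2K_1e^(-2t)sin(3t) - K_1e^(-2t)cos(3t) - K_2e^(-2t)sin(3t) - 2K_2e^(-2t)cos(3t), y(t) = -3K_1e^(-2t)sin(3t) + K_1e^(-2t)cos(3t) + K_2e^(-2t)sin(3t) + 3K_2e^(-2t)cos(3t)

Coefficient matrix A = [[-23, -15], [30, 19]].
Characteristic polynomial det(A - λI) = λ^2 + 4λ + 13 = 0.
Eigenvalues λ = -2 ± 3i (complex conjugate pair).
For λ=-2+3i: an eigenvector is (-1,1) - i(2,-3) = (-1 - 2i, 1 + 3i).
A real fundamental pair from Re and Im of e^((-2+3i)t)v: X_1 = e^(-2t)(cos(3t)·(-1,1) + sin(3t)·(2,-3)), X_2 = e^(-2t)(sin(3t)·(-1,1) - cos(3t)·(2,-3)).
General solution: K_1X_1 + K_2X_2.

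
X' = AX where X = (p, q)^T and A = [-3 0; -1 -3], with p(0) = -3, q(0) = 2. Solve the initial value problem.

Coefficient matrix A = [[-3, 0], [-1, -3]].
Characteristic polynomial det(A - λI) = λ^2 + 6λ + 9 = 0.
Single eigenvalue λ = -3 with algebraic multiplicity 2.
Eigenvector v = (0,1); generalized eigenvector w with (A-λI)w=v is (-1,2).
General solution: e^(-3t)[c_1·v + c_2·(t·v + w)].
Applying p(0)=-3, q(0)=2 gives c_1=-4, c_2=3.

p(t) = -3e^(-3t), q(t) = 3te^(-3t) + 2e^(-3t)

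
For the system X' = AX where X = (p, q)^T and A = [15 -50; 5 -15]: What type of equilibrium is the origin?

center

A = [[15,-50],[5,-15]]; det(A-λI) = λ^2 + 25.
λ = 0 ± 5i: zero real part.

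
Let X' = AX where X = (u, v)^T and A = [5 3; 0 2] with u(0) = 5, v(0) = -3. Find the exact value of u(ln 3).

A = [[5,3],[0,2]]; eigenvalues λ = 5, 2.
Eigenvectors: (1,0) for λ=5, (-1,1) for λ=2.
From the initial condition, c_1 = 2, c_2 = -3.
u(ln 3) = (2)(3^5)(1) + (-3)(3^2)(-1) = 513.

513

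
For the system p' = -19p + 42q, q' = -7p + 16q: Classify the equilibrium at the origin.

A = [[-19,42],[-7,16]]; det(A-λI) = λ^2 + 3λ - 10.
λ = 2, -5: opposite signs.

saddle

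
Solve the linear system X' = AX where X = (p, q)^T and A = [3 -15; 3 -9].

Coefficient matrix A = [[3, -15], [3, -9]].
Characteristic polynomial det(A - λI) = λ^2 + 6λ + 18 = 0.
Eigenvalues λ = -3 ± 3i (complex conjugate pair).
For λ=-3+3i: an eigenvector is (2,1) - i(-1,0) = (2 + i, 1).
A real fundamental pair from Re and Im of e^((-3+3i)t)v: X_1 = e^(-3t)(cos(3t)·(2,1) + sin(3t)·(-1,0)), X_2 = e^(-3t)(sin(3t)·(2,1) - cos(3t)·(-1,0)).
General solution: c_1X_1 + c_2X_2.

p(t) = -c_1e^(-3t)sin(3t) + 2c_1e^(-3t)cos(3t) + 2c_2e^(-3t)sin(3t) + c_2e^(-3t)cos(3t), q(t) = c_1e^(-3t)cos(3t) + c_2e^(-3t)sin(3t)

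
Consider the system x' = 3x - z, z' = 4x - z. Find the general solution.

Coefficient matrix A = [[3, -1], [4, -1]].
Characteristic polynomial det(A - λI) = λ^2 - 2λ + 1 = 0.
Single eigenvalue λ = 1 with algebraic multiplicity 2.
Eigenvector v = (1,2); generalized eigenvector w with (A-λI)w=v is (1,1).
General solution: e^(t)[c_1·v + c_2·(t·v + w)].

x(t) = c_1e^(t) + c_2te^(t) + c_2e^(t), z(t) = 2c_1e^(t) + 2c_2te^(t) + c_2e^(t)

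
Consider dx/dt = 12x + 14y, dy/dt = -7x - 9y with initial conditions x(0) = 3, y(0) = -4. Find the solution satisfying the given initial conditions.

Coefficient matrix A = [[12, 14], [-7, -9]].
Characteristic polynomial det(A - λI) = λ^2 - 3λ - 10 = 0.
Eigenvalues λ = -2, 5.
For λ=-2: (A-λI) row 1 is [14, 14], so an eigenvector is (-1, 1).
For λ=5: (A-λI) row 1 is [7, 14], so an eigenvector is (2, -1).
General solution: C_1e^(-2t)(-1,1) + C_2e^(5t)(2,-1).
Applying x(0)=3, y(0)=-4 gives C_1=-5, C_2=-1.

x(t) = -2e^(5t) + 5e^(-2t), y(t) = e^(5t) - 5e^(-2t)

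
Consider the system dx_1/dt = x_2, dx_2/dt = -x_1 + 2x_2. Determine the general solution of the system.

Coefficient matrix A = [[0, 1], [-1, 2]].
Characteristic polynomial det(A - λI) = λ^2 - 2λ + 1 = 0.
Single eigenvalue λ = 1 with algebraic multiplicity 2.
Eigenvector v = (1,1); generalized eigenvector w with (A-λI)w=v is (-1,0).
General solution: e^(t)[C_1·v + C_2·(t·v + w)].

x_1(t) = C_1e^(t) + C_2te^(t) - C_2e^(t), x_2(t) = C_1e^(t) + C_2te^(t)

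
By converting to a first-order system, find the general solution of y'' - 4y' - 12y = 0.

Let x_1 = y, x_2 = y'. Then x_1' = x_2 and x_2' = 12x_1 + 4x_2.
A = [[0,1],[12,4]]; det(A-λI) = λ^2 - 4λ - 12.
Eigenvalues λ = 6, -2 with eigenvectors (1,6), (1,-2).

y(t) = C_1e^(6t) + C_2e^(-2t)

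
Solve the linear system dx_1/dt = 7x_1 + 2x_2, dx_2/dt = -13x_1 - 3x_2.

Coefficient matrix A = [[7, 2], [-13, -3]].
Characteristic polynomial det(A - λI) = λ^2 - 4λ + 5 = 0.
Eigenvalues λ = 2 ± i (complex conjugate pair).
For λ=2+i: an eigenvector is (-1,2) - i(-1,3) = (-1 + i, 2 - 3i).
A real fundamental pair from Re and Im of e^((2+i)t)v: X_1 = e^(2t)(cos(t)·(-1,2) + sin(t)·(-1,3)), X_2 = e^(2t)(sin(t)·(-1,2) - cos(t)·(-1,3)).
General solution: C_1X_1 + C_2X_2.

x_1(t) = -C_1e^(2t)sin(t) - C_1e^(2t)cos(t) - C_2e^(2t)sin(t) + C_2e^(2t)cos(t), x_2(t) = 3C_1e^(2t)sin(t) + 2C_1e^(2t)cos(t) + 2C_2e^(2t)sin(t) - 3C_2e^(2t)cos(t)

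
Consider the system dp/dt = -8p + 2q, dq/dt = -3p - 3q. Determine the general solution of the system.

Coefficient matrix A = [[-8, 2], [-3, -3]].
Characteristic polynomial det(A - λI) = λ^2 + 11λ + 30 = 0.
Eigenvalues λ = -5, -6.
For λ=-5: (A-λI) row 1 is [-3, 2], so an eigenvector is (2, 3).
For λ=-6: (A-λI) row 1 is [-2, 2], so an eigenvector is (1, 1).
General solution: C_1e^(-5t)(2,3) + C_2e^(-6t)(1,1).

p(t) = 2C_1e^(-5t) + C_2e^(-6t), q(t) = 3C_1e^(-5t) + C_2e^(-6t)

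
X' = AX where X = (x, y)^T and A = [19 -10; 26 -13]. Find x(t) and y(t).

Coefficient matrix A = [[19, -10], [26, -13]].
Characteristic polynomial det(A - λI) = λ^2 - 6λ + 13 = 0.
Eigenvalues λ = 3 ± 2i (complex conjugate pair).
For λ=3+2i: an eigenvector is (1,2) - i(-2,-3) = (1 + 2i, 2 + 3i).
A real fundamental pair from Re and Im of e^((3+2i)t)v: X_1 = e^(3t)(cos(2t)·(1,2) + sin(2t)·(-2,-3)), X_2 = e^(3t)(sin(2t)·(1,2) - cos(2t)·(-2,-3)).
General solution: K_1X_1 + K_2X_2.

x(t) = -2K_1e^(3t)sin(2t) + K_1e^(3t)cos(2t) + K_2e^(3t)sin(2t) + 2K_2e^(3t)cos(2t), y(t) = -3K_1e^(3t)sin(2t) + 2K_1e^(3t)cos(2t) + 2K_2e^(3t)sin(2t) + 3K_2e^(3t)cos(2t)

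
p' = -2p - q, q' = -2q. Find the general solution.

Coefficient matrix A = [[-2, -1], [0, -2]].
Characteristic polynomial det(A - λI) = λ^2 + 4λ + 4 = 0.
Single eigenvalue λ = -2 with algebraic multiplicity 2.
Eigenvector v = (-1,0); generalized eigenvector w with (A-λI)w=v is (1,1).
General solution: e^(-2t)[C_1·v + C_2·(t·v + w)].

p(t) = -C_1e^(-2t) - C_2te^(-2t) + C_2e^(-2t), q(t) = C_2e^(-2t)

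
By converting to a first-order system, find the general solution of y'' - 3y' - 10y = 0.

Let x_1 = y, x_2 = y'. Then x_1' = x_2 and x_2' = 10x_1 + 3x_2.
A = [[0,1],[10,3]]; det(A-λI) = λ^2 - 3λ - 10.
Eigenvalues λ = -2, 5 with eigenvectors (1,-2), (1,5).

y(t) = C_1e^(-2t) + C_2e^(5t)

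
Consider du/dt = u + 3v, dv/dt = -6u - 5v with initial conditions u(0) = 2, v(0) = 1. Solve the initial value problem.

u(t) = 3e^(-2t)sin(3t) + 2e^(-2t)cos(3t), v(t) = -5e^(-2t)sin(3t) + e^(-2t)cos(3t)

Coefficient matrix A = [[1, 3], [-6, -5]].
Characteristic polynomial det(A - λI) = λ^2 + 4λ + 13 = 0.
Eigenvalues λ = -2 ± 3i (complex conjugate pair).
For λ=-2+3i: an eigenvector is (1,-1) - i(0,-1) = (1, -1 + i).
A real fundamental pair from Re and Im of e^((-2+3i)t)v: X_1 = e^(-2t)(cos(3t)·(1,-1) + sin(3t)·(0,-1)), X_2 = e^(-2t)(sin(3t)·(1,-1) - cos(3t)·(0,-1)).
General solution: K_1X_1 + K_2X_2.
Applying u(0)=2, v(0)=1 gives K_1=2, K_2=3.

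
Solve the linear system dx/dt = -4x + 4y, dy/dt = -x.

Coefficient matrix A = [[-4, 4], [-1, 0]].
Characteristic polynomial det(A - λI) = λ^2 + 4λ + 4 = 0.
Single eigenvalue λ = -2 with algebraic multiplicity 2.
Eigenvector v = (2,1); generalized eigenvector w with (A-λI)w=v is (3,2).
General solution: e^(-2t)[C_1·v + C_2·(t·v + w)].

x(t) = 2C_1e^(-2t) + 2C_2te^(-2t) + 3C_2e^(-2t), y(t) = C_1e^(-2t) + C_2te^(-2t) + 2C_2e^(-2t)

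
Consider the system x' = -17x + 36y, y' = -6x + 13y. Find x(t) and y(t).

Coefficient matrix A = [[-17, 36], [-6, 13]].
Characteristic polynomial det(A - λI) = λ^2 + 4λ - 5 = 0.
Eigenvalues λ = -5, 1.
For λ=-5: (A-λI) row 1 is [-12, 36], so an eigenvector is (-3, -1).
For λ=1: (A-λI) row 1 is [-18, 36], so an eigenvector is (-2, -1).
General solution: K_1e^(-5t)(-3,-1) + K_2e^(t)(-2,-1).

x(t) = -3K_1e^(-5t) - 2K_2e^(t), y(t) = -K_1e^(-5t) - K_2e^(t)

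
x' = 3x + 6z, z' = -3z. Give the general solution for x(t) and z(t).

x(t) = K_1e^(-3t) + K_2e^(3t), z(t) = -K_1e^(-3t)

Coefficient matrix A = [[3, 6], [0, -3]].
Characteristic polynomial det(A - λI) = λ^2 - 9 = 0.
Eigenvalues λ = -3, 3.
For λ=-3: (A-λI) row 1 is [6, 6], so an eigenvector is (1, -1).
For λ=3: (A-λI) row 1 is [0, 6], so an eigenvector is (1, 0).
General solution: K_1e^(-3t)(1,-1) + K_2e^(3t)(1,0).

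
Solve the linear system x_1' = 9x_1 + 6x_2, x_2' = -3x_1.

x_1(t) = -C_1e^(3t) + 2C_2e^(6t), x_2(t) = C_1e^(3t) - C_2e^(6t)

Coefficient matrix A = [[9, 6], [-3, 0]].
Characteristic polynomial det(A - λI) = λ^2 - 9λ + 18 = 0.
Eigenvalues λ = 3, 6.
For λ=3: (A-λI) row 1 is [6, 6], so an eigenvector is (-1, 1).
For λ=6: (A-λI) row 1 is [3, 6], so an eigenvector is (2, -1).
General solution: C_1e^(3t)(-1,1) + C_2e^(6t)(2,-1).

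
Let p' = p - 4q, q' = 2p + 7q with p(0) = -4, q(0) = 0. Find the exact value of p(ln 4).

A = [[1,-4],[2,7]]; eigenvalues λ = 3, 5.
Eigenvectors: (-2,1) for λ=3, (-1,1) for λ=5.
From the initial condition, c_1 = 4, c_2 = -4.
p(ln 4) = (4)(4^3)(-2) + (-4)(4^5)(-1) = 3584.

3584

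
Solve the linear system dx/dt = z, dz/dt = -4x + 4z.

x(t) = -C_1e^(2t) - C_2te^(2t) - C_2e^(2t), z(t) = -2C_1e^(2t) - 2C_2te^(2t) - 3C_2e^(2t)

Coefficient matrix A = [[0, 1], [-4, 4]].
Characteristic polynomial det(A - λI) = λ^2 - 4λ + 4 = 0.
Single eigenvalue λ = 2 with algebraic multiplicity 2.
Eigenvector v = (-1,-2); generalized eigenvector w with (A-λI)w=v is (-1,-3).
General solution: e^(2t)[C_1·v + C_2·(t·v + w)].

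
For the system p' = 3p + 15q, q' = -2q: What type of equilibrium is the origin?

A = [[3,15],[0,-2]]; det(A-λI) = λ^2 - λ - 6.
λ = 3, -2: opposite signs.

saddle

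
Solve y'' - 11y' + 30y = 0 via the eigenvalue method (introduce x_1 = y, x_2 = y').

Let x_1 = y, x_2 = y'. Then x_1' = x_2 and x_2' = -30x_1 + 11x_2.
A = [[0,1],[-30,11]]; det(A-λI) = λ^2 - 11λ + 30.
Eigenvalues λ = 5, 6 with eigenvectors (1,5), (1,6).

y(t) = C_1e^(5t) + C_2e^(6t)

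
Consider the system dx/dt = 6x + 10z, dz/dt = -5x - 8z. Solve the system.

Coefficient matrix A = [[6, 10], [-5, -8]].
Characteristic polynomial det(A - λI) = λ^2 + 2λ + 2 = 0.
Eigenvalues λ = -1 ± i (complex conjugate pair).
For λ=-1+i: an eigenvector is (1,-1) - i(-3,2) = (1 + 3i, -1 - 2i).
A real fundamental pair from Re and Im of e^((-1+i)t)v: X_1 = e^(-t)(cos(t)·(1,-1) + sin(t)·(-3,2)), X_2 = e^(-t)(sin(t)·(1,-1) - cos(t)·(-3,2)).
General solution: c_1X_1 + c_2X_2.

x(t) = -3c_1e^(-t)sin(t) + c_1e^(-t)cos(t) + c_2e^(-t)sin(t) + 3c_2e^(-t)cos(t), z(t) = 2c_1e^(-t)sin(t) - c_1e^(-t)cos(t) - c_2e^(-t)sin(t) - 2c_2e^(-t)cos(t)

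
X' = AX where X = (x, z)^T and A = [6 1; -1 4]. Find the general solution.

Coefficient matrix A = [[6, 1], [-1, 4]].
Characteristic polynomial det(A - λI) = λ^2 - 10λ + 25 = 0.
Single eigenvalue λ = 5 with algebraic multiplicity 2.
Eigenvector v = (1,-1); generalized eigenvector w with (A-λI)w=v is (0,1).
General solution: e^(5t)[K_1·v + K_2·(t·v + w)].

x(t) = K_1e^(5t) + K_2te^(5t), z(t) = -K_1e^(5t) - K_2te^(5t) + K_2e^(5t)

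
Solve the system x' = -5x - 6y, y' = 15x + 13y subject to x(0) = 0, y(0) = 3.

Coefficient matrix A = [[-5, -6], [15, 13]].
Characteristic polynomial det(A - λI) = λ^2 - 8λ + 25 = 0.
Eigenvalues λ = 4 ± 3i (complex conjugate pair).
For λ=4+3i: an eigenvector is (1,-1) - i(-1,2) = (1 + i, -1 - 2i).
A real fundamental pair from Re and Im of e^((4+3i)t)v: X_1 = e^(4t)(cos(3t)·(1,-1) + sin(3t)·(-1,2)), X_2 = e^(4t)(sin(3t)·(1,-1) - cos(3t)·(-1,2)).
General solution: c_1X_1 + c_2X_2.
Applying x(0)=0, y(0)=3 gives c_1=3, c_2=-3.

x(t) = -6e^(4t)sin(3t), y(t) = 9e^(4t)sin(3t) + 3e^(4t)cos(3t)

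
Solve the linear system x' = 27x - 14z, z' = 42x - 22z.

x(t) = C_1e^(-t) + 2C_2e^(6t), z(t) = 2C_1e^(-t) + 3C_2e^(6t)

Coefficient matrix A = [[27, -14], [42, -22]].
Characteristic polynomial det(A - λI) = λ^2 - 5λ - 6 = 0.
Eigenvalues λ = -1, 6.
For λ=-1: (A-λI) row 1 is [28, -14], so an eigenvector is (1, 2).
For λ=6: (A-λI) row 1 is [21, -14], so an eigenvector is (2, 3).
General solution: C_1e^(-t)(1,2) + C_2e^(6t)(2,3).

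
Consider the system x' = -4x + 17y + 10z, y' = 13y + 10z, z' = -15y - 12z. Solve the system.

x(t) = c_1e^(-4t) - 2c_2e^(-2t) - c_3e^(3t), y(t) = -2c_2e^(-2t) - c_3e^(3t), z(t) = 3c_2e^(-2t) + c_3e^(3t)

Coefficient matrix A = [[-4, 17, 10], [0, 13, 10], [0, -15, -12]].
det(A - λI) = 0 gives eigenvalues λ = -4, -2, 3.
For λ=-4: eigenvector (1,0,0).
For λ=-2: eigenvector (-2,-2,3).
For λ=3: eigenvector (-1,-1,1).
General solution: c_1e^(-4t)(1,0,0) + c_2e^(-2t)(-2,-2,3) + c_3e^(3t)(-1,-1,1).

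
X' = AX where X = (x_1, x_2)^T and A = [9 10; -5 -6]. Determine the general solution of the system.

x_1(t) = -2K_1e^(4t) + K_2e^(-t), x_2(t) = K_1e^(4t) - K_2e^(-t)

Coefficient matrix A = [[9, 10], [-5, -6]].
Characteristic polynomial det(A - λI) = λ^2 - 3λ - 4 = 0.
Eigenvalues λ = 4, -1.
For λ=4: (A-λI) row 1 is [5, 10], so an eigenvector is (-2, 1).
For λ=-1: (A-λI) row 1 is [10, 10], so an eigenvector is (1, -1).
General solution: K_1e^(4t)(-2,1) + K_2e^(-t)(1,-1).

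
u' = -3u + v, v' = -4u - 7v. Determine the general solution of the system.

u(t) = C_1e^(-5t) + C_2te^(-5t) + 2C_2e^(-5t), v(t) = -2C_1e^(-5t) - 2C_2te^(-5t) - 3C_2e^(-5t)

Coefficient matrix A = [[-3, 1], [-4, -7]].
Characteristic polynomial det(A - λI) = λ^2 + 10λ + 25 = 0.
Single eigenvalue λ = -5 with algebraic multiplicity 2.
Eigenvector v = (1,-2); generalized eigenvector w with (A-λI)w=v is (2,-3).
General solution: e^(-5t)[C_1·v + C_2·(t·v + w)].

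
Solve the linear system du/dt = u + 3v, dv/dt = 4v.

Coefficient matrix A = [[1, 3], [0, 4]].
Characteristic polynomial det(A - λI) = λ^2 - 5λ + 4 = 0.
Eigenvalues λ = 4, 1.
For λ=4: (A-λI) row 1 is [-3, 3], so an eigenvector is (1, 1).
For λ=1: (A-λI) row 1 is [0, 3], so an eigenvector is (-1, 0).
General solution: K_1e^(4t)(1,1) + K_2e^(t)(-1,0).

u(t) = K_1e^(4t) - K_2e^(t), v(t) = K_1e^(4t)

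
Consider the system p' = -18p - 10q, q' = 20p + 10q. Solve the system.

p(t) = c_1e^(-4t)sin(2t) + 2c_1e^(-4t)cos(2t) + 2c_2e^(-4t)sin(2t) - c_2e^(-4t)cos(2t), q(t) = -c_1e^(-4t)sin(2t) - 3c_1e^(-4t)cos(2t) - 3c_2e^(-4t)sin(2t) + c_2e^(-4t)cos(2t)

Coefficient matrix A = [[-18, -10], [20, 10]].
Characteristic polynomial det(A - λI) = λ^2 + 8λ + 20 = 0.
Eigenvalues λ = -4 ± 2i (complex conjugate pair).
For λ=-4+2i: an eigenvector is (2,-3) - i(1,-1) = (2 - i, -3 + i).
A real fundamental pair from Re and Im of e^((-4+2i)t)v: X_1 = e^(-4t)(cos(2t)·(2,-3) + sin(2t)·(1,-1)), X_2 = e^(-4t)(sin(2t)·(2,-3) - cos(2t)·(1,-1)).
General solution: c_1X_1 + c_2X_2.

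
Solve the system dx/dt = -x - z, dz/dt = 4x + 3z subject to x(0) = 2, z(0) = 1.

Coefficient matrix A = [[-1, -1], [4, 3]].
Characteristic polynomial det(A - λI) = λ^2 - 2λ + 1 = 0.
Single eigenvalue λ = 1 with algebraic multiplicity 2.
Eigenvector v = (-1,2); generalized eigenvector w with (A-λI)w=v is (0,1).
General solution: e^(t)[C_1·v + C_2·(t·v + w)].
Applying x(0)=2, z(0)=1 gives C_1=-2, C_2=5.

x(t) = -5te^(t) + 2e^(t), z(t) = 10te^(t) + e^(t)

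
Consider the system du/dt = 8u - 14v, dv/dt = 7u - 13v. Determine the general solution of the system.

u(t) = -2C_1e^(t) + C_2e^(-6t), v(t) = -C_1e^(t) + C_2e^(-6t)

Coefficient matrix A = [[8, -14], [7, -13]].
Characteristic polynomial det(A - λI) = λ^2 + 5λ - 6 = 0.
Eigenvalues λ = 1, -6.
For λ=1: (A-λI) row 1 is [7, -14], so an eigenvector is (-2, -1).
For λ=-6: (A-λI) row 1 is [14, -14], so an eigenvector is (1, 1).
General solution: C_1e^(t)(-2,-1) + C_2e^(-6t)(1,1).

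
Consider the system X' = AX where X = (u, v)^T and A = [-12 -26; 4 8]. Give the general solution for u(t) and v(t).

Coefficient matrix A = [[-12, -26], [4, 8]].
Characteristic polynomial det(A - λI) = λ^2 + 4λ + 8 = 0.
Eigenvalues λ = -2 ± 2i (complex conjugate pair).
For λ=-2+2i: an eigenvector is (2,-1) - i(3,-1) = (2 - 3i, -1 + i).
A real fundamental pair from Re and Im of e^((-2+2i)t)v: X_1 = e^(-2t)(cos(2t)·(2,-1) + sin(2t)·(3,-1)), X_2 = e^(-2t)(sin(2t)·(2,-1) - cos(2t)·(3,-1)).
General solution: K_1X_1 + K_2X_2.

u(t) = 3K_1e^(-2t)sin(2t) + 2K_1e^(-2t)cos(2t) + 2K_2e^(-2t)sin(2t) - 3K_2e^(-2t)cos(2t), v(t) = -K_1e^(-2t)sin(2t) - K_1e^(-2t)cos(2t) - K_2e^(-2t)sin(2t) + K_2e^(-2t)cos(2t)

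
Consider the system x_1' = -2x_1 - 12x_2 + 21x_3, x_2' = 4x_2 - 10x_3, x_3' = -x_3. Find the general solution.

Coefficient matrix A = [[-2, -12, 21], [0, 4, -10], [0, 0, -1]].
det(A - λI) = 0 gives eigenvalues λ = -1, 4, -2.
For λ=-1: eigenvector (-3,2,1).
For λ=4: eigenvector (-2,1,0).
For λ=-2: eigenvector (1,0,0).
General solution: C_1e^(-t)(-3,2,1) + C_2e^(4t)(-2,1,0) + C_3e^(-2t)(1,0,0).

x_1(t) = -3C_1e^(-t) - 2C_2e^(4t) + C_3e^(-2t), x_2(t) = 2C_1e^(-t) + C_2e^(4t), x_3(t) = C_1e^(-t)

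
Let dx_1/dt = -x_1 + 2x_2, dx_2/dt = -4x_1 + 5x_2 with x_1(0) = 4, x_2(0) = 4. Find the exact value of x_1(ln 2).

8

A = [[-1,2],[-4,5]]; eigenvalues λ = 1, 3.
Eigenvectors: (1,1) for λ=1, (-1,-2) for λ=3.
From the initial condition, c_1 = 4, c_2 = 0.
x_1(ln 2) = (4)(2^1)(1) + (0)(2^3)(-1) = 8.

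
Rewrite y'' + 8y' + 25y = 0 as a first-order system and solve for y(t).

y(t) = c_1e^(-4t)cos(3t) + c_2e^(-4t)sin(3t)

Let x_1 = y, x_2 = y'. Then x_1' = x_2 and x_2' = -25x_1 - 8x_2.
A = [[0,1],[-25,-8]]; det(A-λI) = λ^2 + 8λ + 25.
Eigenvalues λ = -4 ± 3i.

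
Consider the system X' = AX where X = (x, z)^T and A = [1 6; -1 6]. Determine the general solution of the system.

x(t) = 2c_1e^(4t) - 3c_2e^(3t), z(t) = c_1e^(4t) - c_2e^(3t)

Coefficient matrix A = [[1, 6], [-1, 6]].
Characteristic polynomial det(A - λI) = λ^2 - 7λ + 12 = 0.
Eigenvalues λ = 4, 3.
For λ=4: (A-λI) row 1 is [-3, 6], so an eigenvector is (2, 1).
For λ=3: (A-λI) row 1 is [-2, 6], so an eigenvector is (-3, -1).
General solution: c_1e^(4t)(2,1) + c_2e^(3t)(-3,-1).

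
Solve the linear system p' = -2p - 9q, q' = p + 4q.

Coefficient matrix A = [[-2, -9], [1, 4]].
Characteristic polynomial det(A - λI) = λ^2 - 2λ + 1 = 0.
Single eigenvalue λ = 1 with algebraic multiplicity 2.
Eigenvector v = (3,-1); generalized eigenvector w with (A-λI)w=v is (2,-1).
General solution: e^(t)[K_1·v + K_2·(t·v + w)].

p(t) = 3K_1e^(t) + 3K_2te^(t) + 2K_2e^(t), q(t) = -K_1e^(t) - K_2te^(t) - K_2e^(t)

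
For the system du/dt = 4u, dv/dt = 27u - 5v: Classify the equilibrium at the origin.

A = [[4,0],[27,-5]]; det(A-λI) = λ^2 + λ - 20.
λ = 4, -5: opposite signs.

saddle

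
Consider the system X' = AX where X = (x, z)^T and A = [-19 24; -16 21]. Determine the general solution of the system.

Coefficient matrix A = [[-19, 24], [-16, 21]].
Characteristic polynomial det(A - λI) = λ^2 - 2λ - 15 = 0.
Eigenvalues λ = -3, 5.
For λ=-3: (A-λI) row 1 is [-16, 24], so an eigenvector is (-3, -2).
For λ=5: (A-λI) row 1 is [-24, 24], so an eigenvector is (-1, -1).
General solution: C_1e^(-3t)(-3,-2) + C_2e^(5t)(-1,-1).

x(t) = -3C_1e^(-3t) - C_2e^(5t), z(t) = -2C_1e^(-3t) - C_2e^(5t)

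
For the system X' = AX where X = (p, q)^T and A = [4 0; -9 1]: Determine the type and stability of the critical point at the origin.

A = [[4,0],[-9,1]]; det(A-λI) = λ^2 - 5λ + 4.
λ = 4, 1: both positive.

unstable node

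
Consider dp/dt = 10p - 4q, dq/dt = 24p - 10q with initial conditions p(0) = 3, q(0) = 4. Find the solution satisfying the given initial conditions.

Coefficient matrix A = [[10, -4], [24, -10]].
Characteristic polynomial det(A - λI) = λ^2 - 4 = 0.
Eigenvalues λ = -2, 2.
For λ=-2: (A-λI) row 1 is [12, -4], so an eigenvector is (-1, -3).
For λ=2: (A-λI) row 1 is [8, -4], so an eigenvector is (1, 2).
General solution: c_1e^(-2t)(-1,-3) + c_2e^(2t)(1,2).
Applying p(0)=3, q(0)=4 gives c_1=2, c_2=5.

p(t) = 5e^(2t) - 2e^(-2t), q(t) = 10e^(2t) - 6e^(-2t)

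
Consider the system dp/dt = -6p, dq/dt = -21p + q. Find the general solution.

Coefficient matrix A = [[-6, 0], [-21, 1]].
Characteristic polynomial det(A - λI) = λ^2 + 5λ - 6 = 0.
Eigenvalues λ = -6, 1.
For λ=-6: (A-λI) row 2 is [-21, 7], so an eigenvector is (1, 3).
For λ=1: (A-λI) row 1 is [-7, 0], so an eigenvector is (0, -1).
General solution: c_1e^(-6t)(1,3) + c_2e^(t)(0,-1).

p(t) = c_1e^(-6t), q(t) = 3c_1e^(-6t) - c_2e^(t)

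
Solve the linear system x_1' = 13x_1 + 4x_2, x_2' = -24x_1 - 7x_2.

x_1(t) = -C_1e^(5t) - C_2e^(t), x_2(t) = 2C_1e^(5t) + 3C_2e^(t)

Coefficient matrix A = [[13, 4], [-24, -7]].
Characteristic polynomial det(A - λI) = λ^2 - 6λ + 5 = 0.
Eigenvalues λ = 5, 1.
For λ=5: (A-λI) row 1 is [8, 4], so an eigenvector is (-1, 2).
For λ=1: (A-λI) row 1 is [12, 4], so an eigenvector is (-1, 3).
General solution: C_1e^(5t)(-1,2) + C_2e^(t)(-1,3).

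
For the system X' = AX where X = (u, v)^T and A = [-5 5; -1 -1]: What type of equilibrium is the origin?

stable spiral

A = [[-5,5],[-1,-1]]; det(A-λI) = λ^2 + 6λ + 10.
λ = -3 ± i: negative real part.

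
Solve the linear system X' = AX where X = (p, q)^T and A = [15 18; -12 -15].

Coefficient matrix A = [[15, 18], [-12, -15]].
Characteristic polynomial det(A - λI) = λ^2 - 9 = 0.
Eigenvalues λ = 3, -3.
For λ=3: (A-λI) row 1 is [12, 18], so an eigenvector is (3, -2).
For λ=-3: (A-λI) row 1 is [18, 18], so an eigenvector is (1, -1).
General solution: c_1e^(3t)(3,-2) + c_2e^(-3t)(1,-1).

p(t) = 3c_1e^(3t) + c_2e^(-3t), q(t) = -2c_1e^(3t) - c_2e^(-3t)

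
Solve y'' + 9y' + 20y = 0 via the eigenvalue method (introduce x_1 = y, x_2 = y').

y(t) = C_1e^(-4t) + C_2e^(-5t)

Let x_1 = y, x_2 = y'. Then x_1' = x_2 and x_2' = -20x_1 - 9x_2.
A = [[0,1],[-20,-9]]; det(A-λI) = λ^2 + 9λ + 20.
Eigenvalues λ = -4, -5 with eigenvectors (1,-4), (1,-5).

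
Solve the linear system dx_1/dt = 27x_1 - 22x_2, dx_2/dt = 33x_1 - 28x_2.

Coefficient matrix A = [[27, -22], [33, -28]].
Characteristic polynomial det(A - λI) = λ^2 + λ - 30 = 0.
Eigenvalues λ = 5, -6.
For λ=5: (A-λI) row 1 is [22, -22], so an eigenvector is (-1, -1).
For λ=-6: (A-λI) row 1 is [33, -22], so an eigenvector is (2, 3).
General solution: K_1e^(5t)(-1,-1) + K_2e^(-6t)(2,3).

x_1(t) = -K_1e^(5t) + 2K_2e^(-6t), x_2(t) = -K_1e^(5t) + 3K_2e^(-6t)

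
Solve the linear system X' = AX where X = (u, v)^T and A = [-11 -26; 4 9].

u(t) = -3c_1e^(-t)sin(2t) - 2c_1e^(-t)cos(2t) - 2c_2e^(-t)sin(2t) + 3c_2e^(-t)cos(2t), v(t) = c_1e^(-t)sin(2t) + c_1e^(-t)cos(2t) + c_2e^(-t)sin(2t) - c_2e^(-t)cos(2t)

Coefficient matrix A = [[-11, -26], [4, 9]].
Characteristic polynomial det(A - λI) = λ^2 + 2λ + 5 = 0.
Eigenvalues λ = -1 ± 2i (complex conjugate pair).
For λ=-1+2i: an eigenvector is (-2,1) - i(-3,1) = (-2 + 3i, 1 - i).
A real fundamental pair from Re and Im of e^((-1+2i)t)v: X_1 = e^(-t)(cos(2t)·(-2,1) + sin(2t)·(-3,1)), X_2 = e^(-t)(sin(2t)·(-2,1) - cos(2t)·(-3,1)).
General solution: c_1X_1 + c_2X_2.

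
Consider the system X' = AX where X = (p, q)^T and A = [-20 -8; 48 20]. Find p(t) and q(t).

Coefficient matrix A = [[-20, -8], [48, 20]].
Characteristic polynomial det(A - λI) = λ^2 - 16 = 0.
Eigenvalues λ = -4, 4.
For λ=-4: (A-λI) row 1 is [-16, -8], so an eigenvector is (1, -2).
For λ=4: (A-λI) row 1 is [-24, -8], so an eigenvector is (-1, 3).
General solution: K_1e^(-4t)(1,-2) + K_2e^(4t)(-1,3).

p(t) = K_1e^(-4t) - K_2e^(4t), q(t) = -2K_1e^(-4t) + 3K_2e^(4t)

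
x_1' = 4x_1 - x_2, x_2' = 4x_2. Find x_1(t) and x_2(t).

x_1(t) = -c_1e^(4t) - c_2te^(4t) + 2c_2e^(4t), x_2(t) = c_2e^(4t)

Coefficient matrix A = [[4, -1], [0, 4]].
Characteristic polynomial det(A - λI) = λ^2 - 8λ + 16 = 0.
Single eigenvalue λ = 4 with algebraic multiplicity 2.
Eigenvector v = (-1,0); generalized eigenvector w with (A-λI)w=v is (2,1).
General solution: e^(4t)[c_1·v + c_2·(t·v + w)].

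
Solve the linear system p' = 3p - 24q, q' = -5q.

p(t) = C_1e^(3t) - 3C_2e^(-5t), q(t) = -C_2e^(-5t)

Coefficient matrix A = [[3, -24], [0, -5]].
Characteristic polynomial det(A - λI) = λ^2 + 2λ - 15 = 0.
Eigenvalues λ = 3, -5.
For λ=3: (A-λI) row 1 is [0, -24], so an eigenvector is (1, 0).
For λ=-5: (A-λI) row 1 is [8, -24], so an eigenvector is (-3, -1).
General solution: C_1e^(3t)(1,0) + C_2e^(-5t)(-3,-1).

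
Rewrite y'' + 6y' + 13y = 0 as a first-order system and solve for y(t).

Let x_1 = y, x_2 = y'. Then x_1' = x_2 and x_2' = -13x_1 - 6x_2.
A = [[0,1],[-13,-6]]; det(A-λI) = λ^2 + 6λ + 13.
Eigenvalues λ = -3 ± 2i.

y(t) = K_1e^(-3t)cos(2t) + K_2e^(-3t)sin(2t)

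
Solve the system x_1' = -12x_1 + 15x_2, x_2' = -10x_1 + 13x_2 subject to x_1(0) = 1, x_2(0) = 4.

Coefficient matrix A = [[-12, 15], [-10, 13]].
Characteristic polynomial det(A - λI) = λ^2 - λ - 6 = 0.
Eigenvalues λ = -2, 3.
For λ=-2: (A-λI) row 1 is [-10, 15], so an eigenvector is (3, 2).
For λ=3: (A-λI) row 1 is [-15, 15], so an eigenvector is (-1, -1).
General solution: K_1e^(-2t)(3,2) + K_2e^(3t)(-1,-1).
Applying x_1(0)=1, x_2(0)=4 gives K_1=-3, K_2=-10.

x_1(t) = 10e^(3t) - 9e^(-2t), x_2(t) = 10e^(3t) - 6e^(-2t)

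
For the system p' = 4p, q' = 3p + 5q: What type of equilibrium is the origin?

unstable node

A = [[4,0],[3,5]]; det(A-λI) = λ^2 - 9λ + 20.
λ = 5, 4: both positive.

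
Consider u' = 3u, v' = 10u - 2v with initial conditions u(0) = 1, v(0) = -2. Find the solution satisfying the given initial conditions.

u(t) = e^(3t), v(t) = 2e^(3t) - 4e^(-2t)

Coefficient matrix A = [[3, 0], [10, -2]].
Characteristic polynomial det(A - λI) = λ^2 - λ - 6 = 0.
Eigenvalues λ = -2, 3.
For λ=-2: (A-λI) row 1 is [5, 0], so an eigenvector is (0, 1).
For λ=3: (A-λI) row 2 is [10, -5], so an eigenvector is (1, 2).
General solution: K_1e^(-2t)(0,1) + K_2e^(3t)(1,2).
Applying u(0)=1, v(0)=-2 gives K_1=-4, K_2=1.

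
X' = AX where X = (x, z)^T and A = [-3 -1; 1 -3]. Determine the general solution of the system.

x(t) = C_1e^(-3t)sin(t) - C_2e^(-3t)cos(t), z(t) = -C_1e^(-3t)cos(t) - C_2e^(-3t)sin(t)

Coefficient matrix A = [[-3, -1], [1, -3]].
Characteristic polynomial det(A - λI) = λ^2 + 6λ + 10 = 0.
Eigenvalues λ = -3 ± i (complex conjugate pair).
For λ=-3+i: an eigenvector is (0,-1) - i(1,0) = (0 - i, -1).
A real fundamental pair from Re and Im of e^((-3+i)t)v: X_1 = e^(-3t)(cos(t)·(0,-1) + sin(t)·(1,0)), X_2 = e^(-3t)(sin(t)·(0,-1) - cos(t)·(1,0)).
General solution: C_1X_1 + C_2X_2.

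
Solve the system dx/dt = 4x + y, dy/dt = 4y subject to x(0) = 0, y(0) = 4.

x(t) = 4te^(4t), y(t) = 4e^(4t)

Coefficient matrix A = [[4, 1], [0, 4]].
Characteristic polynomial det(A - λI) = λ^2 - 8λ + 16 = 0.
Single eigenvalue λ = 4 with algebraic multiplicity 2.
Eigenvector v = (-1,0); generalized eigenvector w with (A-λI)w=v is (2,-1).
General solution: e^(4t)[C_1·v + C_2·(t·v + w)].
Applying x(0)=0, y(0)=4 gives C_1=-8, C_2=-4.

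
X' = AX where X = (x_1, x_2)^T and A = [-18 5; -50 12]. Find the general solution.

Coefficient matrix A = [[-18, 5], [-50, 12]].
Characteristic polynomial det(A - λI) = λ^2 + 6λ + 34 = 0.
Eigenvalues λ = -3 ± 5i (complex conjugate pair).
For λ=-3+5i: an eigenvector is (-1,-3) - i(0,1) = (-1, -3 - i).
A real fundamental pair from Re and Im of e^((-3+5i)t)v: X_1 = e^(-3t)(cos(5t)·(-1,-3) + sin(5t)·(0,1)), X_2 = e^(-3t)(sin(5t)·(-1,-3) - cos(5t)·(0,1)).
General solution: C_1X_1 + C_2X_2.

x_1(t) = -C_1e^(-3t)cos(5t) - C_2e^(-3t)sin(5t), x_2(t) = C_1e^(-3t)sin(5t) - 3C_1e^(-3t)cos(5t) - 3C_2e^(-3t)sin(5t) - C_2e^(-3t)cos(5t)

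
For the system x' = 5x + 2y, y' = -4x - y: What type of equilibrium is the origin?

A = [[5,2],[-4,-1]]; det(A-λI) = λ^2 - 4λ + 3.
λ = 3, 1: both positive.

unstable node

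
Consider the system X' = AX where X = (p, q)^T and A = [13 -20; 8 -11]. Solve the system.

Coefficient matrix A = [[13, -20], [8, -11]].
Characteristic polynomial det(A - λI) = λ^2 - 2λ + 17 = 0.
Eigenvalues λ = 1 ± 4i (complex conjugate pair).
For λ=1+4i: an eigenvector is (2,1) - i(1,1) = (2 - i, 1 - i).
A real fundamental pair from Re and Im of e^((1+4i)t)v: X_1 = e^(t)(cos(4t)·(2,1) + sin(4t)·(1,1)), X_2 = e^(t)(sin(4t)·(2,1) - cos(4t)·(1,1)).
General solution: c_1X_1 + c_2X_2.

p(t) = c_1e^(t)sin(4t) + 2c_1e^(t)cos(4t) + 2c_2e^(t)sin(4t) - c_2e^(t)cos(4t), q(t) = c_1e^(t)sin(4t) + c_1e^(t)cos(4t) + c_2e^(t)sin(4t) - c_2e^(t)cos(4t)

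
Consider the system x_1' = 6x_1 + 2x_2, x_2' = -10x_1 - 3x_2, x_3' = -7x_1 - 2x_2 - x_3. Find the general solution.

x_1(t) = -2C_2e^(t) + C_3e^(2t), x_2(t) = 5C_2e^(t) - 2C_3e^(2t), x_3(t) = C_1e^(-t) + 2C_2e^(t) - C_3e^(2t)

Coefficient matrix A = [[6, 2, 0], [-10, -3, 0], [-7, -2, -1]].
det(A - λI) = 0 gives eigenvalues λ = -1, 1, 2.
For λ=-1: eigenvector (0,0,1).
For λ=1: eigenvector (-2,5,2).
For λ=2: eigenvector (1,-2,-1).
General solution: C_1e^(-t)(0,0,1) + C_2e^(t)(-2,5,2) + C_3e^(2t)(1,-2,-1).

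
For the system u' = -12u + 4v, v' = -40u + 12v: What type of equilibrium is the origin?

center

A = [[-12,4],[-40,12]]; det(A-λI) = λ^2 + 16.
λ = 0 ± 4i: zero real part.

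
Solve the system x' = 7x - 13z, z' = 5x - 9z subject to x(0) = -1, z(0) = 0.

Coefficient matrix A = [[7, -13], [5, -9]].
Characteristic polynomial det(A - λI) = λ^2 + 2λ + 2 = 0.
Eigenvalues λ = -1 ± i (complex conjugate pair).
For λ=-1+i: an eigenvector is (3,2) - i(-2,-1) = (3 + 2i, 2 + i).
A real fundamental pair from Re and Im of e^((-1+i)t)v: X_1 = e^(-t)(cos(t)·(3,2) + sin(t)·(-2,-1)), X_2 = e^(-t)(sin(t)·(3,2) - cos(t)·(-2,-1)).
General solution: C_1X_1 + C_2X_2.
Applying x(0)=-1, z(0)=0 gives C_1=1, C_2=-2.

x(t) = -8e^(-t)sin(t) - e^(-t)cos(t), z(t) = -5e^(-t)sin(t)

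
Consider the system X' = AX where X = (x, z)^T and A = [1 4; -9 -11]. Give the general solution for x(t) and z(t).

x(t) = -2C_1e^(-5t) - 2C_2te^(-5t) + C_2e^(-5t), z(t) = 3C_1e^(-5t) + 3C_2te^(-5t) - 2C_2e^(-5t)

Coefficient matrix A = [[1, 4], [-9, -11]].
Characteristic polynomial det(A - λI) = λ^2 + 10λ + 25 = 0.
Single eigenvalue λ = -5 with algebraic multiplicity 2.
Eigenvector v = (-2,3); generalized eigenvector w with (A-λI)w=v is (1,-2).
General solution: e^(-5t)[C_1·v + C_2·(t·v + w)].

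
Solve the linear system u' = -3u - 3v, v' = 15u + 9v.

u(t) = -K_1e^(3t)cos(3t) - K_2e^(3t)sin(3t), v(t) = -K_1e^(3t)sin(3t) + 2K_1e^(3t)cos(3t) + 2K_2e^(3t)sin(3t) + K_2e^(3t)cos(3t)

Coefficient matrix A = [[-3, -3], [15, 9]].
Characteristic polynomial det(A - λI) = λ^2 - 6λ + 18 = 0.
Eigenvalues λ = 3 ± 3i (complex conjugate pair).
For λ=3+3i: an eigenvector is (-1,2) - i(0,-1) = (-1, 2 + i).
A real fundamental pair from Re and Im of e^((3+3i)t)v: X_1 = e^(3t)(cos(3t)·(-1,2) + sin(3t)·(0,-1)), X_2 = e^(3t)(sin(3t)·(-1,2) - cos(3t)·(0,-1)).
General solution: K_1X_1 + K_2X_2.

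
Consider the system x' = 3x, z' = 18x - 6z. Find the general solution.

x(t) = -C_1e^(3t), z(t) = -2C_1e^(3t) + C_2e^(-6t)

Coefficient matrix A = [[3, 0], [18, -6]].
Characteristic polynomial det(A - λI) = λ^2 + 3λ - 18 = 0.
Eigenvalues λ = 3, -6.
For λ=3: (A-λI) row 2 is [18, -9], so an eigenvector is (-1, -2).
For λ=-6: (A-λI) row 1 is [9, 0], so an eigenvector is (0, 1).
General solution: C_1e^(3t)(-1,-2) + C_2e^(-6t)(0,1).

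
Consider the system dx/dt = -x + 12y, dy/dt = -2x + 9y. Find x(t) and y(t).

x(t) = -2K_1e^(5t) - 3K_2e^(3t), y(t) = -K_1e^(5t) - K_2e^(3t)

Coefficient matrix A = [[-1, 12], [-2, 9]].
Characteristic polynomial det(A - λI) = λ^2 - 8λ + 15 = 0.
Eigenvalues λ = 5, 3.
For λ=5: (A-λI) row 1 is [-6, 12], so an eigenvector is (-2, -1).
For λ=3: (A-λI) row 1 is [-4, 12], so an eigenvector is (-3, -1).
General solution: K_1e^(5t)(-2,-1) + K_2e^(3t)(-3,-1).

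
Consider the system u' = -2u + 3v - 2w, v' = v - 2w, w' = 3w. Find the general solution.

u(t) = K_1e^(-2t) + K_2e^(t) + K_3e^(3t), v(t) = K_2e^(t) + K_3e^(3t), w(t) = -K_3e^(3t)

Coefficient matrix A = [[-2, 3, -2], [0, 1, -2], [0, 0, 3]].
det(A - λI) = 0 gives eigenvalues λ = -2, 1, 3.
For λ=-2: eigenvector (1,0,0).
For λ=1: eigenvector (1,1,0).
For λ=3: eigenvector (1,1,-1).
General solution: K_1e^(-2t)(1,0,0) + K_2e^(t)(1,1,0) + K_3e^(3t)(1,1,-1).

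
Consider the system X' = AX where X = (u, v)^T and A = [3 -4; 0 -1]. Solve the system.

u(t) = -C_1e^(3t) + C_2e^(-t), v(t) = C_2e^(-t)

Coefficient matrix A = [[3, -4], [0, -1]].
Characteristic polynomial det(A - λI) = λ^2 - 2λ - 3 = 0.
Eigenvalues λ = 3, -1.
For λ=3: (A-λI) row 1 is [0, -4], so an eigenvector is (-1, 0).
For λ=-1: (A-λI) row 1 is [4, -4], so an eigenvector is (1, 1).
General solution: C_1e^(3t)(-1,0) + C_2e^(-t)(1,1).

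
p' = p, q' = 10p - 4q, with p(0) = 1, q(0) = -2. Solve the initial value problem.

p(t) = e^(t), q(t) = 2e^(t) - 4e^(-4t)

Coefficient matrix A = [[1, 0], [10, -4]].
Characteristic polynomial det(A - λI) = λ^2 + 3λ - 4 = 0.
Eigenvalues λ = 1, -4.
For λ=1: (A-λI) row 2 is [10, -5], so an eigenvector is (-1, -2).
For λ=-4: (A-λI) row 1 is [5, 0], so an eigenvector is (0, 1).
General solution: c_1e^(t)(-1,-2) + c_2e^(-4t)(0,1).
Applying p(0)=1, q(0)=-2 gives c_1=-1, c_2=-4.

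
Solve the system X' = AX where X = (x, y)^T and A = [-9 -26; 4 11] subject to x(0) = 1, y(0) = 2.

Coefficient matrix A = [[-9, -26], [4, 11]].
Characteristic polynomial det(A - λI) = λ^2 - 2λ + 5 = 0.
Eigenvalues λ = 1 ± 2i (complex conjugate pair).
For λ=1+2i: an eigenvector is (-2,1) - i(-3,1) = (-2 + 3i, 1 - i).
A real fundamental pair from Re and Im of e^((1+2i)t)v: X_1 = e^(t)(cos(2t)·(-2,1) + sin(2t)·(-3,1)), X_2 = e^(t)(sin(2t)·(-2,1) - cos(2t)·(-3,1)).
General solution: C_1X_1 + C_2X_2.
Applying x(0)=1, y(0)=2 gives C_1=7, C_2=5.

x(t) = -31e^(t)sin(2t) + e^(t)cos(2t), y(t) = 12e^(t)sin(2t) + 2e^(t)cos(2t)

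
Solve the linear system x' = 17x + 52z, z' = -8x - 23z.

Coefficient matrix A = [[17, 52], [-8, -23]].
Characteristic polynomial det(A - λI) = λ^2 + 6λ + 25 = 0.
Eigenvalues λ = -3 ± 4i (complex conjugate pair).
For λ=-3+4i: an eigenvector is (-3,1) - i(-2,1) = (-3 + 2i, 1 - i).
A real fundamental pair from Re and Im of e^((-3+4i)t)v: X_1 = e^(-3t)(cos(4t)·(-3,1) + sin(4t)·(-2,1)), X_2 = e^(-3t)(sin(4t)·(-3,1) - cos(4t)·(-2,1)).
General solution: c_1X_1 + c_2X_2.

x(t) = -2c_1e^(-3t)sin(4t) - 3c_1e^(-3t)cos(4t) - 3c_2e^(-3t)sin(4t) + 2c_2e^(-3t)cos(4t), z(t) = c_1e^(-3t)sin(4t) + c_1e^(-3t)cos(4t) + c_2e^(-3t)sin(4t) - c_2e^(-3t)cos(4t)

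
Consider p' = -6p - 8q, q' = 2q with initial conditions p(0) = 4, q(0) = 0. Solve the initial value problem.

p(t) = 4e^(-6t), q(t) = 0

Coefficient matrix A = [[-6, -8], [0, 2]].
Characteristic polynomial det(A - λI) = λ^2 + 4λ - 12 = 0.
Eigenvalues λ = -6, 2.
For λ=-6: (A-λI) row 1 is [0, -8], so an eigenvector is (1, 0).
For λ=2: (A-λI) row 1 is [-8, -8], so an eigenvector is (1, -1).
General solution: C_1e^(-6t)(1,0) + C_2e^(2t)(1,-1).
Applying p(0)=4, q(0)=0 gives C_1=4, C_2=0.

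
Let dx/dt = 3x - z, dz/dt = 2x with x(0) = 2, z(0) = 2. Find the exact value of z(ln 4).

32

A = [[3,-1],[2,0]]; eigenvalues λ = 2, 1.
Eigenvectors: (-1,-1) for λ=2, (-1,-2) for λ=1.
From the initial condition, c_1 = -2, c_2 = 0.
z(ln 4) = (-2)(4^2)(-1) + (0)(4^1)(-2) = 32.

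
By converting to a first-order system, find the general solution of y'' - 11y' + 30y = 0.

Let x_1 = y, x_2 = y'. Then x_1' = x_2 and x_2' = -30x_1 + 11x_2.
A = [[0,1],[-30,11]]; det(A-λI) = λ^2 - 11λ + 30.
Eigenvalues λ = 6, 5 with eigenvectors (1,6), (1,5).

y(t) = K_1e^(6t) + K_2e^(5t)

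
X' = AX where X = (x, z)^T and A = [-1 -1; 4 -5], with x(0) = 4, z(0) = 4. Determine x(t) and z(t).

x(t) = 4te^(-3t) + 4e^(-3t), z(t) = 8te^(-3t) + 4e^(-3t)

Coefficient matrix A = [[-1, -1], [4, -5]].
Characteristic polynomial det(A - λI) = λ^2 + 6λ + 9 = 0.
Single eigenvalue λ = -3 with algebraic multiplicity 2.
Eigenvector v = (1,2); generalized eigenvector w with (A-λI)w=v is (2,3).
General solution: e^(-3t)[c_1·v + c_2·(t·v + w)].
Applying x(0)=4, z(0)=4 gives c_1=-4, c_2=4.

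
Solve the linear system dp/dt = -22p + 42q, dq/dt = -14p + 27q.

Coefficient matrix A = [[-22, 42], [-14, 27]].
Characteristic polynomial det(A - λI) = λ^2 - 5λ - 6 = 0.
Eigenvalues λ = -1, 6.
For λ=-1: (A-λI) row 1 is [-21, 42], so an eigenvector is (-2, -1).
For λ=6: (A-λI) row 1 is [-28, 42], so an eigenvector is (3, 2).
General solution: c_1e^(-t)(-2,-1) + c_2e^(6t)(3,2).

p(t) = -2c_1e^(-t) + 3c_2e^(6t), q(t) = -c_1e^(-t) + 2c_2e^(6t)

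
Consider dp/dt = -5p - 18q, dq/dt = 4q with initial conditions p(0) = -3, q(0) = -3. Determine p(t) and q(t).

Coefficient matrix A = [[-5, -18], [0, 4]].
Characteristic polynomial det(A - λI) = λ^2 + λ - 20 = 0.
Eigenvalues λ = -5, 4.
For λ=-5: (A-λI) row 1 is [0, -18], so an eigenvector is (-1, 0).
For λ=4: (A-λI) row 1 is [-9, -18], so an eigenvector is (-2, 1).
General solution: C_1e^(-5t)(-1,0) + C_2e^(4t)(-2,1).
Applying p(0)=-3, q(0)=-3 gives C_1=9, C_2=-3.

p(t) = 6e^(4t) - 9e^(-5t), q(t) = -3e^(4t)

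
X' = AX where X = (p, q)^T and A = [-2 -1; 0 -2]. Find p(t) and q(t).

p(t) = c_1e^(-2t) + c_2te^(-2t) + 3c_2e^(-2t), q(t) = -c_2e^(-2t)

Coefficient matrix A = [[-2, -1], [0, -2]].
Characteristic polynomial det(A - λI) = λ^2 + 4λ + 4 = 0.
Single eigenvalue λ = -2 with algebraic multiplicity 2.
Eigenvector v = (1,0); generalized eigenvector w with (A-λI)w=v is (3,-1).
General solution: e^(-2t)[c_1·v + c_2·(t·v + w)].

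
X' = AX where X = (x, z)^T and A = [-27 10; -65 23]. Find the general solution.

Coefficient matrix A = [[-27, 10], [-65, 23]].
Characteristic polynomial det(A - λI) = λ^2 + 4λ + 29 = 0.
Eigenvalues λ = -2 ± 5i (complex conjugate pair).
For λ=-2+5i: an eigenvector is (-1,-3) - i(-1,-2) = (-1 + i, -3 + 2i).
A real fundamental pair from Re and Im of e^((-2+5i)t)v: X_1 = e^(-2t)(cos(5t)·(-1,-3) + sin(5t)·(-1,-2)), X_2 = e^(-2t)(sin(5t)·(-1,-3) - cos(5t)·(-1,-2)).
General solution: C_1X_1 + C_2X_2.

x(t) = -C_1e^(-2t)sin(5t) - C_1e^(-2t)cos(5t) - C_2e^(-2t)sin(5t) + C_2e^(-2t)cos(5t), z(t) = -2C_1e^(-2t)sin(5t) - 3C_1e^(-2t)cos(5t) - 3C_2e^(-2t)sin(5t) + 2C_2e^(-2t)cos(5t)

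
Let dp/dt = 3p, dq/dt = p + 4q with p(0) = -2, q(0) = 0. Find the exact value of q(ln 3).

-108

A = [[3,0],[1,4]]; eigenvalues λ = 3, 4.
Eigenvectors: (1,-1) for λ=3, (0,-1) for λ=4.
From the initial condition, c_1 = -2, c_2 = 2.
q(ln 3) = (-2)(3^3)(-1) + (2)(3^4)(-1) = -108.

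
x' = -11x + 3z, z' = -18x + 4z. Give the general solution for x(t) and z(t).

x(t) = c_1e^(-2t) + c_2e^(-5t), z(t) = 3c_1e^(-2t) + 2c_2e^(-5t)

Coefficient matrix A = [[-11, 3], [-18, 4]].
Characteristic polynomial det(A - λI) = λ^2 + 7λ + 10 = 0.
Eigenvalues λ = -2, -5.
For λ=-2: (A-λI) row 1 is [-9, 3], so an eigenvector is (1, 3).
For λ=-5: (A-λI) row 1 is [-6, 3], so an eigenvector is (1, 2).
General solution: c_1e^(-2t)(1,3) + c_2e^(-5t)(1,2).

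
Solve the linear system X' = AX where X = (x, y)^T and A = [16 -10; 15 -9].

Coefficient matrix A = [[16, -10], [15, -9]].
Characteristic polynomial det(A - λI) = λ^2 - 7λ + 6 = 0.
Eigenvalues λ = 1, 6.
For λ=1: (A-λI) row 1 is [15, -10], so an eigenvector is (-2, -3).
For λ=6: (A-λI) row 1 is [10, -10], so an eigenvector is (-1, -1).
General solution: K_1e^(t)(-2,-3) + K_2e^(6t)(-1,-1).

x(t) = -2K_1e^(t) - K_2e^(6t), y(t) = -3K_1e^(t) - K_2e^(6t)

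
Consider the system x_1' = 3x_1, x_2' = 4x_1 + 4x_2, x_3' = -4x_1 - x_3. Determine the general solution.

Coefficient matrix A = [[3, 0, 0], [4, 4, 0], [-4, 0, -1]].
det(A - λI) = 0 gives eigenvalues λ = 3, -1, 4.
For λ=3: eigenvector (1,-4,-1).
For λ=-1: eigenvector (0,0,1).
For λ=4: eigenvector (0,1,0).
General solution: C_1e^(3t)(1,-4,-1) + C_2e^(-t)(0,0,1) + C_3e^(4t)(0,1,0).

x_1(t) = C_1e^(3t), x_2(t) = -4C_1e^(3t) + C_3e^(4t), x_3(t) = -C_1e^(3t) + C_2e^(-t)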